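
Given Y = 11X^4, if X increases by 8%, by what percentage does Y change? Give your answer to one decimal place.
36.0%

For Y = 11X^4:
If X → X(1 + 0.08)
Then Y → Y · (1 + 0.08)^4
     ≈ Y · 1.3605

Percentage change = ((1 + 0.08)^4 − 1) × 100% ≈ 36.0%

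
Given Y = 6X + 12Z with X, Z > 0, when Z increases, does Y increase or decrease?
Y increases

Taking the partial derivative:
∂Y/∂Z = 12

∂Y/∂Z = 12 > 0 (assuming positive values)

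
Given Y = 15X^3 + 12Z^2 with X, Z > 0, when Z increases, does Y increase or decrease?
Y increases

Taking the partial derivative:
∂Y/∂Z = 24Z

∂Y/∂Z = 24Z > 0 (assuming positive values)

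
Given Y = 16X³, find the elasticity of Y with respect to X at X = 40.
Elasticity = 3

Elasticity = (dY/dX) · (X/Y)

dY/dX = 48·X²
At X = 40: dY/dX = 76800, Y = 1024000

Elasticity = 76800 · (40 / 1024000) = 3

Interpretation: for a small percentage change in X, the percentage change in Y is approximately 3.00 times as large.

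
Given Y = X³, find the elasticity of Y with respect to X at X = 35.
Elasticity = 3

Elasticity = (dY/dX) · (X/Y)

dY/dX = 3·X²
At X = 35: dY/dX = 3675, Y = 42875

Elasticity = 3675 · (35 / 42875) = 3

Interpretation: for a small percentage change in X, the percentage change in Y is approximately 3.00 times as large.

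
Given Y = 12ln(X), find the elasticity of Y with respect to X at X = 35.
Elasticity = 1/ln(35) ≈ 0.2813

Elasticity = (dY/dX) · (X/Y)

dY/dX = 12/X
At X = 35: dY/dX = 12/35, Y = 12·ln(35)

Elasticity = (12/35) · (35 / (12·ln(35))) = 1/ln(35) ≈ 0.2813

Interpretation: for a small percentage change in X, the percentage change in Y is approximately 0.28 times as large.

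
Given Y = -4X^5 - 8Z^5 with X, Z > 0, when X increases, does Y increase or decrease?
Y decreases

Taking the partial derivative:
∂Y/∂X = -20X^4

∂Y/∂X = -20X^4 < 0 (assuming positive values)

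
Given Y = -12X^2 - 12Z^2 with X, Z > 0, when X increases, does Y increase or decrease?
Y decreases

Taking the partial derivative:
∂Y/∂X = -24X

∂Y/∂X = -24X < 0 (assuming positive values)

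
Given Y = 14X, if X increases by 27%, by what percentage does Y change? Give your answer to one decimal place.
27.0%

For Y = 14X:
If X → X(1 + 0.27)
Then Y → Y · (1 + 0.27)^1
     = Y · 1.2700

Percentage change = ((1 + 0.27)^1 − 1) × 100% = 27.0%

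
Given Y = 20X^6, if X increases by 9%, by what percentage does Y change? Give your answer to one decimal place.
67.7%

For Y = 20X^6:
If X → X(1 + 0.09)
Then Y → Y · (1 + 0.09)^6
     ≈ Y · 1.6771

Percentage change = ((1 + 0.09)^6 − 1) × 100% ≈ 67.7%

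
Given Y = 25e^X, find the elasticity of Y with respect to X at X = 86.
Elasticity = 86

Elasticity = (dY/dX) · (X/Y)

dY/dX = 25·e^X
At X = 86: dY/dX = 25·e^86, Y = 25·e^86

Elasticity = (25·e^86) · (86 / (25·e^86)) = 86

Interpretation: for a small percentage change in X, the percentage change in Y is approximately 86.00 times as large.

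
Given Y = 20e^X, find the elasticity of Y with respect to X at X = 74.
Elasticity = 74

Elasticity = (dY/dX) · (X/Y)

dY/dX = 20·e^X
At X = 74: dY/dX = 20·e^74, Y = 20·e^74

Elasticity = (20·e^74) · (74 / (20·e^74)) = 74

Interpretation: for a small percentage change in X, the percentage change in Y is approximately 74.00 times as large.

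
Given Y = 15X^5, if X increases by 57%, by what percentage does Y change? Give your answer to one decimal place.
853.9%

For Y = 15X^5:
If X → X(1 + 0.57)
Then Y → Y · (1 + 0.57)^5
     ≈ Y · 9.5389

Percentage change = ((1 + 0.57)^5 − 1) × 100% ≈ 853.9%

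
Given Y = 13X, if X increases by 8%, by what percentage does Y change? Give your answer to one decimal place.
8.0%

For Y = 13X:
If X → X(1 + 0.08)
Then Y → Y · (1 + 0.08)^1
     = Y · 1.0800

Percentage change = ((1 + 0.08)^1 − 1) × 100% = 8.0%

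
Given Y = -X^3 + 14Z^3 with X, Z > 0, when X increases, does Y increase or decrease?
Y decreases

Taking the partial derivative:
∂Y/∂X = -3X^2

∂Y/∂X = -3X^2 < 0 (assuming positive values)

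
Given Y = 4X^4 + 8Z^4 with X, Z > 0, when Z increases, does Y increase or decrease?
Y increases

Taking the partial derivative:
∂Y/∂Z = 32Z^3

∂Y/∂Z = 32Z^3 > 0 (assuming positive values)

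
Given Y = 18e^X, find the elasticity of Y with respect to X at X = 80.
Elasticity = 80

Elasticity = (dY/dX) · (X/Y)

dY/dX = 18·e^X
At X = 80: dY/dX = 18·e^80, Y = 18·e^80

Elasticity = (18·e^80) · (80 / (18·e^80)) = 80

Interpretation: for a small percentage change in X, the percentage change in Y is approximately 80.00 times as large.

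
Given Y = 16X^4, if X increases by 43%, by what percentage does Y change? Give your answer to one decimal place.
318.2%

For Y = 16X^4:
If X → X(1 + 0.43)
Then Y → Y · (1 + 0.43)^4
     ≈ Y · 4.1816

Percentage change = ((1 + 0.43)^4 − 1) × 100% ≈ 318.2%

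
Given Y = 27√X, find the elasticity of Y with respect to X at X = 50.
Elasticity = 1/2

Elasticity = (dY/dX) · (X/Y)

dY/dX = 27/(2·√X)
At X = 50: dY/dX = 27·√2/20, Y = 135·√2

Elasticity = (27·√2/20) · (50 / (135·√2)) = 1/2

Interpretation: for a small percentage change in X, the percentage change in Y is approximately 0.50 times as large.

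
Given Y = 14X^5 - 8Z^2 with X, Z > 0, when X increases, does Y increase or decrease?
Y increases

Taking the partial derivative:
∂Y/∂X = 70X^4

∂Y/∂X = 70X^4 > 0 (assuming positive values)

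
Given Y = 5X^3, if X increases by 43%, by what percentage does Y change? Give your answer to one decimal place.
192.4%

For Y = 5X^3:
If X → X(1 + 0.43)
Then Y → Y · (1 + 0.43)^3
     ≈ Y · 2.9242

Percentage change = ((1 + 0.43)^3 − 1) × 100% ≈ 192.4%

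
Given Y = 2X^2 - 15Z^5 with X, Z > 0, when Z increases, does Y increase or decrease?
Y decreases

Taking the partial derivative:
∂Y/∂Z = -75Z^4

∂Y/∂Z = -75Z^4 < 0 (assuming positive values)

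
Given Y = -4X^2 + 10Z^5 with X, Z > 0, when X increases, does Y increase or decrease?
Y decreases

Taking the partial derivative:
∂Y/∂X = -8X

∂Y/∂X = -8X < 0 (assuming positive values)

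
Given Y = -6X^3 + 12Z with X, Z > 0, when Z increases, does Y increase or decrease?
Y increases

Taking the partial derivative:
∂Y/∂Z = 12

∂Y/∂Z = 12 > 0 (assuming positive values)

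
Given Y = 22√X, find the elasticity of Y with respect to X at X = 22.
Elasticity = 1/2

Elasticity = (dY/dX) · (X/Y)

dY/dX = 11/√X
At X = 22: dY/dX = √22/2, Y = 22·√22

Elasticity = (√22/2) · (22 / (22·√22)) = 1/2

Interpretation: for a small percentage change in X, the percentage change in Y is approximately 0.50 times as large.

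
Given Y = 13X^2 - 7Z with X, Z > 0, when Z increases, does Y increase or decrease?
Y decreases

Taking the partial derivative:
∂Y/∂Z = -7

∂Y/∂Z = -7 < 0 (assuming positive values)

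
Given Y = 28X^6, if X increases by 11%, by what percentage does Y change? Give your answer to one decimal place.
87.0%

For Y = 28X^6:
If X → X(1 + 0.11)
Then Y → Y · (1 + 0.11)^6
     ≈ Y · 1.8704

Percentage change = ((1 + 0.11)^6 − 1) × 100% ≈ 87.0%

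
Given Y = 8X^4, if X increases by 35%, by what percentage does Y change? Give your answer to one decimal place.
232.2%

For Y = 8X^4:
If X → X(1 + 0.35)
Then Y → Y · (1 + 0.35)^4
     ≈ Y · 3.3215

Percentage change = ((1 + 0.35)^4 − 1) × 100% ≈ 232.2%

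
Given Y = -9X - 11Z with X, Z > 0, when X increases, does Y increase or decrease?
Y decreases

Taking the partial derivative:
∂Y/∂X = -9

∂Y/∂X = -9 < 0 (assuming positive values)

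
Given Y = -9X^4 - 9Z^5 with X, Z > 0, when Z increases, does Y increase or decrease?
Y decreases

Taking the partial derivative:
∂Y/∂Z = -45Z^4

∂Y/∂Z = -45Z^4 < 0 (assuming positive values)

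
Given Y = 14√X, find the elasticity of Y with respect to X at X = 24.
Elasticity = 1/2

Elasticity = (dY/dX) · (X/Y)

dY/dX = 7/√X
At X = 24: dY/dX = 7·√6/12, Y = 28·√6

Elasticity = (7·√6/12) · (24 / (28·√6)) = 1/2

Interpretation: for a small percentage change in X, the percentage change in Y is approximately 0.50 times as large.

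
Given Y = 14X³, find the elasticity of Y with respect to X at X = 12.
Elasticity = 3

Elasticity = (dY/dX) · (X/Y)

dY/dX = 42·X²
At X = 12: dY/dX = 6048, Y = 24192

Elasticity = 6048 · (12 / 24192) = 3

Interpretation: for a small percentage change in X, the percentage change in Y is approximately 3.00 times as large.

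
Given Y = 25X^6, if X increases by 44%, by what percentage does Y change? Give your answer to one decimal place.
791.6%

For Y = 25X^6:
If X → X(1 + 0.44)
Then Y → Y · (1 + 0.44)^6
     ≈ Y · 8.9161

Percentage change = ((1 + 0.44)^6 − 1) × 100% ≈ 791.6%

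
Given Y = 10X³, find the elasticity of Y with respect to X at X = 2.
Elasticity = 3

Elasticity = (dY/dX) · (X/Y)

dY/dX = 30·X²
At X = 2: dY/dX = 120, Y = 80

Elasticity = 120 · (2 / 80) = 3

Interpretation: for a small percentage change in X, the percentage change in Y is approximately 3.00 times as large.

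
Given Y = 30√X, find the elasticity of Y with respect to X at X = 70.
Elasticity = 1/2

Elasticity = (dY/dX) · (X/Y)

dY/dX = 15/√X
At X = 70: dY/dX = 3·√70/14, Y = 30·√70

Elasticity = (3·√70/14) · (70 / (30·√70)) = 1/2

Interpretation: for a small percentage change in X, the percentage change in Y is approximately 0.50 times as large.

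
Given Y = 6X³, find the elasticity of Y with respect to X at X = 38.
Elasticity = 3

Elasticity = (dY/dX) · (X/Y)

dY/dX = 18·X²
At X = 38: dY/dX = 25992, Y = 329232

Elasticity = 25992 · (38 / 329232) = 3

Interpretation: for a small percentage change in X, the percentage change in Y is approximately 3.00 times as large.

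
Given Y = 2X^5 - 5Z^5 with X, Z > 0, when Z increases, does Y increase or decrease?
Y decreases

Taking the partial derivative:
∂Y/∂Z = -25Z^4

∂Y/∂Z = -25Z^4 < 0 (assuming positive values)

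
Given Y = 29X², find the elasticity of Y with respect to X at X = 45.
Elasticity = 2

Elasticity = (dY/dX) · (X/Y)

dY/dX = 58·X
At X = 45: dY/dX = 2610, Y = 58725

Elasticity = 2610 · (45 / 58725) = 2

Interpretation: for a small percentage change in X, the percentage change in Y is approximately 2.00 times as large.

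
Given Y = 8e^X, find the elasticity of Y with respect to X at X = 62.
Elasticity = 62

Elasticity = (dY/dX) · (X/Y)

dY/dX = 8·e^X
At X = 62: dY/dX = 8·e^62, Y = 8·e^62

Elasticity = (8·e^62) · (62 / (8·e^62)) = 62

Interpretation: for a small percentage change in X, the percentage change in Y is approximately 62.00 times as large.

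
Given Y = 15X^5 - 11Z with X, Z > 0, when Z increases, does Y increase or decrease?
Y decreases

Taking the partial derivative:
∂Y/∂Z = -11

∂Y/∂Z = -11 < 0 (assuming positive values)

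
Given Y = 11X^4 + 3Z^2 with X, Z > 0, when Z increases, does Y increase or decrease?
Y increases

Taking the partial derivative:
∂Y/∂Z = 6Z

∂Y/∂Z = 6Z > 0 (assuming positive values)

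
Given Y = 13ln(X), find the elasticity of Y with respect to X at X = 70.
Elasticity = 1/ln(70) ≈ 0.2354

Elasticity = (dY/dX) · (X/Y)

dY/dX = 13/X
At X = 70: dY/dX = 13/70, Y = 13·ln(70)

Elasticity = (13/70) · (70 / (13·ln(70))) = 1/ln(70) ≈ 0.2354

Interpretation: for a small percentage change in X, the percentage change in Y is approximately 0.24 times as large.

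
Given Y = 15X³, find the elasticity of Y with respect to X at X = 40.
Elasticity = 3

Elasticity = (dY/dX) · (X/Y)

dY/dX = 45·X²
At X = 40: dY/dX = 72000, Y = 960000

Elasticity = 72000 · (40 / 960000) = 3

Interpretation: for a small percentage change in X, the percentage change in Y is approximately 3.00 times as large.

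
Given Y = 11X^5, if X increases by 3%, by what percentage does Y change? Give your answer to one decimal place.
15.9%

For Y = 11X^5:
If X → X(1 + 0.03)
Then Y → Y · (1 + 0.03)^5
     ≈ Y · 1.1593

Percentage change = ((1 + 0.03)^5 − 1) × 100% ≈ 15.9%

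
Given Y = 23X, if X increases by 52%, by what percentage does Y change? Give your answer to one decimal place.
52.0%

For Y = 23X:
If X → X(1 + 0.52)
Then Y → Y · (1 + 0.52)^1
     = Y · 1.5200

Percentage change = ((1 + 0.52)^1 − 1) × 100% = 52.0%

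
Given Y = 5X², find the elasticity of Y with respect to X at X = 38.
Elasticity = 2

Elasticity = (dY/dX) · (X/Y)

dY/dX = 10·X
At X = 38: dY/dX = 380, Y = 7220

Elasticity = 380 · (38 / 7220) = 2

Interpretation: for a small percentage change in X, the percentage change in Y is approximately 2.00 times as large.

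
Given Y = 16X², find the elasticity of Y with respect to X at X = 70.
Elasticity = 2

Elasticity = (dY/dX) · (X/Y)

dY/dX = 32·X
At X = 70: dY/dX = 2240, Y = 78400

Elasticity = 2240 · (70 / 78400) = 2

Interpretation: for a small percentage change in X, the percentage change in Y is approximately 2.00 times as large.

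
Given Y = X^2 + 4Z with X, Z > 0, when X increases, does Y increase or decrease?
Y increases

Taking the partial derivative:
∂Y/∂X = 2X

∂Y/∂X = 2X > 0 (assuming positive values)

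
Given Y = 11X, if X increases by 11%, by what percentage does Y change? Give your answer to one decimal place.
11.0%

For Y = 11X:
If X → X(1 + 0.11)
Then Y → Y · (1 + 0.11)^1
     = Y · 1.1100

Percentage change = ((1 + 0.11)^1 − 1) × 100% = 11.0%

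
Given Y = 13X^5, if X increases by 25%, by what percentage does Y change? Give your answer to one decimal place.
205.2%

For Y = 13X^5:
If X → X(1 + 0.25)
Then Y → Y · (1 + 0.25)^5
     ≈ Y · 3.0518

Percentage change = ((1 + 0.25)^5 − 1) × 100% ≈ 205.2%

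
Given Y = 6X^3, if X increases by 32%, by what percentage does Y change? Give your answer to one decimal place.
130.0%

For Y = 6X^3:
If X → X(1 + 0.32)
Then Y → Y · (1 + 0.32)^3
     ≈ Y · 2.3000

Percentage change = ((1 + 0.32)^3 − 1) × 100% ≈ 130.0%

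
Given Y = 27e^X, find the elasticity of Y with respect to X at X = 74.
Elasticity = 74

Elasticity = (dY/dX) · (X/Y)

dY/dX = 27·e^X
At X = 74: dY/dX = 27·e^74, Y = 27·e^74

Elasticity = (27·e^74) · (74 / (27·e^74)) = 74

Interpretation: for a small percentage change in X, the percentage change in Y is approximately 74.00 times as large.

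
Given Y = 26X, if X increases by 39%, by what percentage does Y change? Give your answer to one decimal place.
39.0%

For Y = 26X:
If X → X(1 + 0.39)
Then Y → Y · (1 + 0.39)^1
     = Y · 1.3900

Percentage change = ((1 + 0.39)^1 − 1) × 100% = 39.0%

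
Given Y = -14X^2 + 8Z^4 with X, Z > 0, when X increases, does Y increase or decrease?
Y decreases

Taking the partial derivative:
∂Y/∂X = -28X

∂Y/∂X = -28X < 0 (assuming positive values)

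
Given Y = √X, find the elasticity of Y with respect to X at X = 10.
Elasticity = 1/2

Elasticity = (dY/dX) · (X/Y)

dY/dX = 1/(2·√X)
At X = 10: dY/dX = √10/20, Y = √10

Elasticity = (√10/20) · (10 / (√10)) = 1/2

Interpretation: for a small percentage change in X, the percentage change in Y is approximately 0.50 times as large.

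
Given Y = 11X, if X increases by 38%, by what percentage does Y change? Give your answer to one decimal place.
38.0%

For Y = 11X:
If X → X(1 + 0.38)
Then Y → Y · (1 + 0.38)^1
     = Y · 1.3800

Percentage change = ((1 + 0.38)^1 − 1) × 100% = 38.0%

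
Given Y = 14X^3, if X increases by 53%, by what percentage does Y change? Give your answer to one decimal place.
258.2%

For Y = 14X^3:
If X → X(1 + 0.53)
Then Y → Y · (1 + 0.53)^3
     ≈ Y · 3.5816

Percentage change = ((1 + 0.53)^3 − 1) × 100% ≈ 258.2%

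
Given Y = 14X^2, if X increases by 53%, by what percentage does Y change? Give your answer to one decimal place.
134.1%

For Y = 14X^2:
If X → X(1 + 0.53)
Then Y → Y · (1 + 0.53)^2
     = Y · 2.3409

Percentage change = ((1 + 0.53)^2 − 1) × 100% ≈ 134.1%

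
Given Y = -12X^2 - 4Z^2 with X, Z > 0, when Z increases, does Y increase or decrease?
Y decreases

Taking the partial derivative:
∂Y/∂Z = -8Z

∂Y/∂Z = -8Z < 0 (assuming positive values)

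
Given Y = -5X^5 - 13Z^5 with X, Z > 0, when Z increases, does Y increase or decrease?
Y decreases

Taking the partial derivative:
∂Y/∂Z = -65Z^4

∂Y/∂Z = -65Z^4 < 0 (assuming positive values)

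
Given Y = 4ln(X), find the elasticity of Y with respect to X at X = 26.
Elasticity = 1/ln(26) ≈ 0.3069

Elasticity = (dY/dX) · (X/Y)

dY/dX = 4/X
At X = 26: dY/dX = 2/13, Y = 4·ln(26)

Elasticity = (2/13) · (26 / (4·ln(26))) = 1/ln(26) ≈ 0.3069

Interpretation: for a small percentage change in X, the percentage change in Y is approximately 0.31 times as large.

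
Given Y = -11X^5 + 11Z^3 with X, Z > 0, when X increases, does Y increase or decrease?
Y decreases

Taking the partial derivative:
∂Y/∂X = -55X^4

∂Y/∂X = -55X^4 < 0 (assuming positive values)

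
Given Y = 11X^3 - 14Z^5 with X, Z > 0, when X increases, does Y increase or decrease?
Y increases

Taking the partial derivative:
∂Y/∂X = 33X^2

∂Y/∂X = 33X^2 > 0 (assuming positive values)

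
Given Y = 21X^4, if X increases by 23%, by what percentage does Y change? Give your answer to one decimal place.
128.9%

For Y = 21X^4:
If X → X(1 + 0.23)
Then Y → Y · (1 + 0.23)^4
     ≈ Y · 2.2889

Percentage change = ((1 + 0.23)^4 − 1) × 100% ≈ 128.9%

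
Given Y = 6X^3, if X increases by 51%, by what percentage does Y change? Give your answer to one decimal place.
244.3%

For Y = 6X^3:
If X → X(1 + 0.51)
Then Y → Y · (1 + 0.51)^3
     ≈ Y · 3.4430

Percentage change = ((1 + 0.51)^3 − 1) × 100% ≈ 244.3%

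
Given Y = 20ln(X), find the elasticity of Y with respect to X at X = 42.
Elasticity = 1/ln(42) ≈ 0.2675

Elasticity = (dY/dX) · (X/Y)

dY/dX = 20/X
At X = 42: dY/dX = 10/21, Y = 20·ln(42)

Elasticity = (10/21) · (42 / (20·ln(42))) = 1/ln(42) ≈ 0.2675

Interpretation: for a small percentage change in X, the percentage change in Y is approximately 0.27 times as large.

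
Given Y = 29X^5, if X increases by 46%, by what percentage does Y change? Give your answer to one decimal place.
563.4%

For Y = 29X^5:
If X → X(1 + 0.46)
Then Y → Y · (1 + 0.46)^5
     ≈ Y · 6.6338

Percentage change = ((1 + 0.46)^5 − 1) × 100% ≈ 563.4%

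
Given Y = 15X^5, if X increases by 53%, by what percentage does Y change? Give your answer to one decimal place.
738.4%

For Y = 15X^5:
If X → X(1 + 0.53)
Then Y → Y · (1 + 0.53)^5
     ≈ Y · 8.3841

Percentage change = ((1 + 0.53)^5 − 1) × 100% ≈ 738.4%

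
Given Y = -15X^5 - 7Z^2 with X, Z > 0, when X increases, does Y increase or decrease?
Y decreases

Taking the partial derivative:
∂Y/∂X = -75X^4

∂Y/∂X = -75X^4 < 0 (assuming positive values)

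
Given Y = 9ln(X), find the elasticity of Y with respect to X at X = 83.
Elasticity = 1/ln(83) ≈ 0.2263

Elasticity = (dY/dX) · (X/Y)

dY/dX = 9/X
At X = 83: dY/dX = 9/83, Y = 9·ln(83)

Elasticity = (9/83) · (83 / (9·ln(83))) = 1/ln(83) ≈ 0.2263

Interpretation: for a small percentage change in X, the percentage change in Y is approximately 0.23 times as large.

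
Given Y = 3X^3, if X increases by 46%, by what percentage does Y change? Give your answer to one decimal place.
211.2%

For Y = 3X^3:
If X → X(1 + 0.46)
Then Y → Y · (1 + 0.46)^3
     ≈ Y · 3.1121

Percentage change = ((1 + 0.46)^3 − 1) × 100% ≈ 211.2%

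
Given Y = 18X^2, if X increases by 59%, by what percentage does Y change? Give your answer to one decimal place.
152.8%

For Y = 18X^2:
If X → X(1 + 0.59)
Then Y → Y · (1 + 0.59)^2
     = Y · 2.5281

Percentage change = ((1 + 0.59)^2 − 1) × 100% ≈ 152.8%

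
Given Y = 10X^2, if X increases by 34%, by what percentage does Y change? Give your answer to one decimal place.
79.6%

For Y = 10X^2:
If X → X(1 + 0.34)
Then Y → Y · (1 + 0.34)^2
     = Y · 1.7956

Percentage change = ((1 + 0.34)^2 − 1) × 100% ≈ 79.6%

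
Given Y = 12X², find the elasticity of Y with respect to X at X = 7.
Elasticity = 2

Elasticity = (dY/dX) · (X/Y)

dY/dX = 24·X
At X = 7: dY/dX = 168, Y = 588

Elasticity = 168 · (7 / 588) = 2

Interpretation: for a small percentage change in X, the percentage change in Y is approximately 2.00 times as large.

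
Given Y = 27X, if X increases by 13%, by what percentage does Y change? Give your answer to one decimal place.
13.0%

For Y = 27X:
If X → X(1 + 0.13)
Then Y → Y · (1 + 0.13)^1
     = Y · 1.1300

Percentage change = ((1 + 0.13)^1 − 1) × 100% = 13.0%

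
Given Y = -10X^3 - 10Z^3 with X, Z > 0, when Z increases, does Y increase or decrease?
Y decreases

Taking the partial derivative:
∂Y/∂Z = -30Z^2

∂Y/∂Z = -30Z^2 < 0 (assuming positive values)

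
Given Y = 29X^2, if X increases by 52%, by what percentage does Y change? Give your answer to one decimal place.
131.0%

For Y = 29X^2:
If X → X(1 + 0.52)
Then Y → Y · (1 + 0.52)^2
     = Y · 2.3104

Percentage change = ((1 + 0.52)^2 − 1) × 100% ≈ 131.0%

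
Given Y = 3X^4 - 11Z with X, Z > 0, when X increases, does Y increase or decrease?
Y increases

Taking the partial derivative:
∂Y/∂X = 12X^3

∂Y/∂X = 12X^3 > 0 (assuming positive values)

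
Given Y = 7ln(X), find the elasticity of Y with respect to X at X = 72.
Elasticity = 1/ln(72) ≈ 0.2338

Elasticity = (dY/dX) · (X/Y)

dY/dX = 7/X
At X = 72: dY/dX = 7/72, Y = 7·ln(72)

Elasticity = (7/72) · (72 / (7·ln(72))) = 1/ln(72) ≈ 0.2338

Interpretation: for a small percentage change in X, the percentage change in Y is approximately 0.23 times as large.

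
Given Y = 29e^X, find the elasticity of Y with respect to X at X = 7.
Elasticity = 7

Elasticity = (dY/dX) · (X/Y)

dY/dX = 29·e^X
At X = 7: dY/dX = 29·e^7, Y = 29·e^7

Elasticity = (29·e^7) · (7 / (29·e^7)) = 7

Interpretation: for a small percentage change in X, the percentage change in Y is approximately 7.00 times as large.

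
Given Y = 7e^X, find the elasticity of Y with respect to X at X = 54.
Elasticity = 54

Elasticity = (dY/dX) · (X/Y)

dY/dX = 7·e^X
At X = 54: dY/dX = 7·e^54, Y = 7·e^54

Elasticity = (7·e^54) · (54 / (7·e^54)) = 54

Interpretation: for a small percentage change in X, the percentage change in Y is approximately 54.00 times as large.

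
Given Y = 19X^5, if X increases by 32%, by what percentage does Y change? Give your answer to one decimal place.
300.7%

For Y = 19X^5:
If X → X(1 + 0.32)
Then Y → Y · (1 + 0.32)^5
     ≈ Y · 4.0075

Percentage change = ((1 + 0.32)^5 − 1) × 100% ≈ 300.7%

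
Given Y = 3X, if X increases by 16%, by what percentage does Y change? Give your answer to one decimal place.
16.0%

For Y = 3X:
If X → X(1 + 0.16)
Then Y → Y · (1 + 0.16)^1
     = Y · 1.1600

Percentage change = ((1 + 0.16)^1 − 1) × 100% = 16.0%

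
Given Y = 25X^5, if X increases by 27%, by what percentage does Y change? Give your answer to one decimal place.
230.4%

For Y = 25X^5:
If X → X(1 + 0.27)
Then Y → Y · (1 + 0.27)^5
     ≈ Y · 3.3038

Percentage change = ((1 + 0.27)^5 − 1) × 100% ≈ 230.4%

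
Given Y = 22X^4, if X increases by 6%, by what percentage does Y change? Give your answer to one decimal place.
26.2%

For Y = 22X^4:
If X → X(1 + 0.06)
Then Y → Y · (1 + 0.06)^4
     ≈ Y · 1.2625

Percentage change = ((1 + 0.06)^4 − 1) × 100% ≈ 26.2%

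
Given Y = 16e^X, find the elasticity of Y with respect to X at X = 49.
Elasticity = 49

Elasticity = (dY/dX) · (X/Y)

dY/dX = 16·e^X
At X = 49: dY/dX = 16·e^49, Y = 16·e^49

Elasticity = (16·e^49) · (49 / (16·e^49)) = 49

Interpretation: for a small percentage change in X, the percentage change in Y is approximately 49.00 times as large.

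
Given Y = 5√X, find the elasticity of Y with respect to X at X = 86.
Elasticity = 1/2

Elasticity = (dY/dX) · (X/Y)

dY/dX = 5/(2·√X)
At X = 86: dY/dX = 5·√86/172, Y = 5·√86

Elasticity = (5·√86/172) · (86 / (5·√86)) = 1/2

Interpretation: for a small percentage change in X, the percentage change in Y is approximately 0.50 times as large.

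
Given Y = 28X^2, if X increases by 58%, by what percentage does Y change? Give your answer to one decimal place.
149.6%

For Y = 28X^2:
If X → X(1 + 0.58)
Then Y → Y · (1 + 0.58)^2
     = Y · 2.4964

Percentage change = ((1 + 0.58)^2 − 1) × 100% ≈ 149.6%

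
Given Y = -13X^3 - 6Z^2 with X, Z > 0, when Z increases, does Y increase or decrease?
Y decreases

Taking the partial derivative:
∂Y/∂Z = -12Z

∂Y/∂Z = -12Z < 0 (assuming positive values)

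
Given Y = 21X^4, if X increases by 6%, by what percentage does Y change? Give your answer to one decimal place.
26.2%

For Y = 21X^4:
If X → X(1 + 0.06)
Then Y → Y · (1 + 0.06)^4
     ≈ Y · 1.2625

Percentage change = ((1 + 0.06)^4 − 1) × 100% ≈ 26.2%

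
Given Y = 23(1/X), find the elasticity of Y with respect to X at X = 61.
Elasticity = -1

Elasticity = (dY/dX) · (X/Y)

dY/dX = -23/X²
At X = 61: dY/dX = -23/3721, Y = 23/61

Elasticity = (-23/3721) · (61 / (23/61)) = -1

Interpretation: for a small percentage change in X, the percentage change in Y is approximately -1.00 times as large.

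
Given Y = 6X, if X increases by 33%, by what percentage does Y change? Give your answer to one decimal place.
33.0%

For Y = 6X:
If X → X(1 + 0.33)
Then Y → Y · (1 + 0.33)^1
     = Y · 1.3300

Percentage change = ((1 + 0.33)^1 − 1) × 100% = 33.0%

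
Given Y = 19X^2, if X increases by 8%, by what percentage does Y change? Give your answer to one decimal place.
16.6%

For Y = 19X^2:
If X → X(1 + 0.08)
Then Y → Y · (1 + 0.08)^2
     = Y · 1.1664

Percentage change = ((1 + 0.08)^2 − 1) × 100% ≈ 16.6%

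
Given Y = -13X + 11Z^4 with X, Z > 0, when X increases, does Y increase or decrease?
Y decreases

Taking the partial derivative:
∂Y/∂X = -13

∂Y/∂X = -13 < 0 (assuming positive values)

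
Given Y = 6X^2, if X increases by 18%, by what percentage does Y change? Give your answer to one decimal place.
39.2%

For Y = 6X^2:
If X → X(1 + 0.18)
Then Y → Y · (1 + 0.18)^2
     = Y · 1.3924

Percentage change = ((1 + 0.18)^2 − 1) × 100% ≈ 39.2%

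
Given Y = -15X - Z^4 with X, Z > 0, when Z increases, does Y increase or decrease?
Y decreases

Taking the partial derivative:
∂Y/∂Z = -4Z^3

∂Y/∂Z = -4Z^3 < 0 (assuming positive values)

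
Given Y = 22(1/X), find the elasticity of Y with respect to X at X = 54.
Elasticity = -1

Elasticity = (dY/dX) · (X/Y)

dY/dX = -22/X²
At X = 54: dY/dX = -11/1458, Y = 11/27

Elasticity = (-11/1458) · (54 / (11/27)) = -1

Interpretation: for a small percentage change in X, the percentage change in Y is approximately -1.00 times as large.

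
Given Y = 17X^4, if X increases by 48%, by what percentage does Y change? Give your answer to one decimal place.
379.8%

For Y = 17X^4:
If X → X(1 + 0.48)
Then Y → Y · (1 + 0.48)^4
     ≈ Y · 4.7979

Percentage change = ((1 + 0.48)^4 − 1) × 100% ≈ 379.8%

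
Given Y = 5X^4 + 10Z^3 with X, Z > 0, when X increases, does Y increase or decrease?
Y increases

Taking the partial derivative:
∂Y/∂X = 20X^3

∂Y/∂X = 20X^3 > 0 (assuming positive values)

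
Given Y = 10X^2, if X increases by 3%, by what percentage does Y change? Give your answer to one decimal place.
6.1%

For Y = 10X^2:
If X → X(1 + 0.03)
Then Y → Y · (1 + 0.03)^2
     = Y · 1.0609

Percentage change = ((1 + 0.03)^2 − 1) × 100% ≈ 6.1%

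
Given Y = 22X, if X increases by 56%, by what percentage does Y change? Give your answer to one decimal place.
56.0%

For Y = 22X:
If X → X(1 + 0.56)
Then Y → Y · (1 + 0.56)^1
     = Y · 1.5600

Percentage change = ((1 + 0.56)^1 − 1) × 100% = 56.0%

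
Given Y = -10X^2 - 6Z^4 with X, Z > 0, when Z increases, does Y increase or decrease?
Y decreases

Taking the partial derivative:
∂Y/∂Z = -24Z^3

∂Y/∂Z = -24Z^3 < 0 (assuming positive values)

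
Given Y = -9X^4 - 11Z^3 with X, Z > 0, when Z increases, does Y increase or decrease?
Y decreases

Taking the partial derivative:
∂Y/∂Z = -33Z^2

∂Y/∂Z = -33Z^2 < 0 (assuming positive values)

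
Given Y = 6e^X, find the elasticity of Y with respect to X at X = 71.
Elasticity = 71

Elasticity = (dY/dX) · (X/Y)

dY/dX = 6·e^X
At X = 71: dY/dX = 6·e^71, Y = 6·e^71

Elasticity = (6·e^71) · (71 / (6·e^71)) = 71

Interpretation: for a small percentage change in X, the percentage change in Y is approximately 71.00 times as large.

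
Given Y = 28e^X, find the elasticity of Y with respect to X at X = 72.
Elasticity = 72

Elasticity = (dY/dX) · (X/Y)

dY/dX = 28·e^X
At X = 72: dY/dX = 28·e^72, Y = 28·e^72

Elasticity = (28·e^72) · (72 / (28·e^72)) = 72

Interpretation: for a small percentage change in X, the percentage change in Y is approximately 72.00 times as large.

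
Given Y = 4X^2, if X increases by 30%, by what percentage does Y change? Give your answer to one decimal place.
69.0%

For Y = 4X^2:
If X → X(1 + 0.3)
Then Y → Y · (1 + 0.3)^2
     = Y · 1.6900

Percentage change = ((1 + 0.3)^2 − 1) × 100% = 69.0%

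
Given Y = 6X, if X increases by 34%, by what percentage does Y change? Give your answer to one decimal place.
34.0%

For Y = 6X:
If X → X(1 + 0.34)
Then Y → Y · (1 + 0.34)^1
     = Y · 1.3400

Percentage change = ((1 + 0.34)^1 − 1) × 100% = 34.0%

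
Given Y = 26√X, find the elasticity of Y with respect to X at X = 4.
Elasticity = 1/2

Elasticity = (dY/dX) · (X/Y)

dY/dX = 13/√X
At X = 4: dY/dX = 13/2, Y = 52

Elasticity = (13/2) · (4 / 52) = 1/2

Interpretation: for a small percentage change in X, the percentage change in Y is approximately 0.50 times as large.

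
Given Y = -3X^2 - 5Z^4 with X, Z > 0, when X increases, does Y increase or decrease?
Y decreases

Taking the partial derivative:
∂Y/∂X = -6X

∂Y/∂X = -6X < 0 (assuming positive values)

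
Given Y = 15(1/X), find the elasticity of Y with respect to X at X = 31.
Elasticity = -1

Elasticity = (dY/dX) · (X/Y)

dY/dX = -15/X²
At X = 31: dY/dX = -15/961, Y = 15/31

Elasticity = (-15/961) · (31 / (15/31)) = -1

Interpretation: for a small percentage change in X, the percentage change in Y is approximately -1.00 times as large.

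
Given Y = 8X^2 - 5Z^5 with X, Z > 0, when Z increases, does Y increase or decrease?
Y decreases

Taking the partial derivative:
∂Y/∂Z = -25Z^4

∂Y/∂Z = -25Z^4 < 0 (assuming positive values)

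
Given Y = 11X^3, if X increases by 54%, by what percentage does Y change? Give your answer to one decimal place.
265.2%

For Y = 11X^3:
If X → X(1 + 0.54)
Then Y → Y · (1 + 0.54)^3
     ≈ Y · 3.6523

Percentage change = ((1 + 0.54)^3 − 1) × 100% ≈ 265.2%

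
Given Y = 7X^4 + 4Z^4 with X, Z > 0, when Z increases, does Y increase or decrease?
Y increases

Taking the partial derivative:
∂Y/∂Z = 16Z^3

∂Y/∂Z = 16Z^3 > 0 (assuming positive values)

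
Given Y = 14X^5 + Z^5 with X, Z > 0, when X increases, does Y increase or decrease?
Y increases

Taking the partial derivative:
∂Y/∂X = 70X^4

∂Y/∂X = 70X^4 > 0 (assuming positive values)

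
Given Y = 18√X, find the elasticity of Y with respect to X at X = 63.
Elasticity = 1/2

Elasticity = (dY/dX) · (X/Y)

dY/dX = 9/√X
At X = 63: dY/dX = 3·√7/7, Y = 54·√7

Elasticity = (3·√7/7) · (63 / (54·√7)) = 1/2

Interpretation: for a small percentage change in X, the percentage change in Y is approximately 0.50 times as large.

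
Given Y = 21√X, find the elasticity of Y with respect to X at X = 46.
Elasticity = 1/2

Elasticity = (dY/dX) · (X/Y)

dY/dX = 21/(2·√X)
At X = 46: dY/dX = 21·√46/92, Y = 21·√46

Elasticity = (21·√46/92) · (46 / (21·√46)) = 1/2

Interpretation: for a small percentage change in X, the percentage change in Y is approximately 0.50 times as large.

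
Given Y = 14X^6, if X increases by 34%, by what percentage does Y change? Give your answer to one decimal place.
478.9%

For Y = 14X^6:
If X → X(1 + 0.34)
Then Y → Y · (1 + 0.34)^6
     ≈ Y · 5.7893

Percentage change = ((1 + 0.34)^6 − 1) × 100% ≈ 478.9%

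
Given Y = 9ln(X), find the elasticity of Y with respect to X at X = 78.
Elasticity = 1/ln(78) ≈ 0.2295

Elasticity = (dY/dX) · (X/Y)

dY/dX = 9/X
At X = 78: dY/dX = 3/26, Y = 9·ln(78)

Elasticity = (3/26) · (78 / (9·ln(78))) = 1/ln(78) ≈ 0.2295

Interpretation: for a small percentage change in X, the percentage change in Y is approximately 0.23 times as large.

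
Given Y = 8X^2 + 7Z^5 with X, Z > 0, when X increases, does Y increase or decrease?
Y increases

Taking the partial derivative:
∂Y/∂X = 16X

∂Y/∂X = 16X > 0 (assuming positive values)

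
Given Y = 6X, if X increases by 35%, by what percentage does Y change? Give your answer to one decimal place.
35.0%

For Y = 6X:
If X → X(1 + 0.35)
Then Y → Y · (1 + 0.35)^1
     = Y · 1.3500

Percentage change = ((1 + 0.35)^1 − 1) × 100% = 35.0%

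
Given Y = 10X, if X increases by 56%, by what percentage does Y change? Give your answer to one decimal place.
56.0%

For Y = 10X:
If X → X(1 + 0.56)
Then Y → Y · (1 + 0.56)^1
     = Y · 1.5600

Percentage change = ((1 + 0.56)^1 − 1) × 100% = 56.0%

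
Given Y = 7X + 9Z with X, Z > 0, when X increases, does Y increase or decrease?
Y increases

Taking the partial derivative:
∂Y/∂X = 7

∂Y/∂X = 7 > 0 (assuming positive values)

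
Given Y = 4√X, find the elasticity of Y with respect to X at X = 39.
Elasticity = 1/2

Elasticity = (dY/dX) · (X/Y)

dY/dX = 2/√X
At X = 39: dY/dX = 2·√39/39, Y = 4·√39

Elasticity = (2·√39/39) · (39 / (4·√39)) = 1/2

Interpretation: for a small percentage change in X, the percentage change in Y is approximately 0.50 times as large.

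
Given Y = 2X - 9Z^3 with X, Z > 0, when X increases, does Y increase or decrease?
Y increases

Taking the partial derivative:
∂Y/∂X = 2

∂Y/∂X = 2 > 0 (assuming positive values)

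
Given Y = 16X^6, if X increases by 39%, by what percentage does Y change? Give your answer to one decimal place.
621.3%

For Y = 16X^6:
If X → X(1 + 0.39)
Then Y → Y · (1 + 0.39)^6
     ≈ Y · 7.2125

Percentage change = ((1 + 0.39)^6 − 1) × 100% ≈ 621.3%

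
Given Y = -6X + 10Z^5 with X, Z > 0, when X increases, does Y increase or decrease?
Y decreases

Taking the partial derivative:
∂Y/∂X = -6

∂Y/∂X = -6 < 0 (assuming positive values)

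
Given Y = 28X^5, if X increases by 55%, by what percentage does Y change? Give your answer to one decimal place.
794.7%

For Y = 28X^5:
If X → X(1 + 0.55)
Then Y → Y · (1 + 0.55)^5
     ≈ Y · 8.9466

Percentage change = ((1 + 0.55)^5 − 1) × 100% ≈ 794.7%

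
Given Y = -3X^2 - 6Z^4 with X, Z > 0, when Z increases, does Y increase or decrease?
Y decreases

Taking the partial derivative:
∂Y/∂Z = -24Z^3

∂Y/∂Z = -24Z^3 < 0 (assuming positive values)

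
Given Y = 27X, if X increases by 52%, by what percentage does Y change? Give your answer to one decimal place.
52.0%

For Y = 27X:
If X → X(1 + 0.52)
Then Y → Y · (1 + 0.52)^1
     = Y · 1.5200

Percentage change = ((1 + 0.52)^1 − 1) × 100% = 52.0%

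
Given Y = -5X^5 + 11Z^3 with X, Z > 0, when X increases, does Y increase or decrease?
Y decreases

Taking the partial derivative:
∂Y/∂X = -25X^4

∂Y/∂X = -25X^4 < 0 (assuming positive values)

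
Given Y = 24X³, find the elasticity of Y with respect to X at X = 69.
Elasticity = 3

Elasticity = (dY/dX) · (X/Y)

dY/dX = 72·X²
At X = 69: dY/dX = 342792, Y = 7884216

Elasticity = 342792 · (69 / 7884216) = 3

Interpretation: for a small percentage change in X, the percentage change in Y is approximately 3.00 times as large.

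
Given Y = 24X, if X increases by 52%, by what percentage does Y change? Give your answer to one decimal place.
52.0%

For Y = 24X:
If X → X(1 + 0.52)
Then Y → Y · (1 + 0.52)^1
     = Y · 1.5200

Percentage change = ((1 + 0.52)^1 − 1) × 100% = 52.0%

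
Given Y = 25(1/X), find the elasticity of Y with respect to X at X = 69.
Elasticity = -1

Elasticity = (dY/dX) · (X/Y)

dY/dX = -25/X²
At X = 69: dY/dX = -25/4761, Y = 25/69

Elasticity = (-25/4761) · (69 / (25/69)) = -1

Interpretation: for a small percentage change in X, the percentage change in Y is approximately -1.00 times as large.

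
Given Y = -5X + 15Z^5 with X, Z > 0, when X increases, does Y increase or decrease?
Y decreases

Taking the partial derivative:
∂Y/∂X = -5

∂Y/∂X = -5 < 0 (assuming positive values)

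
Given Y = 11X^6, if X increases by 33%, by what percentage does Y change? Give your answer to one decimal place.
453.5%

For Y = 11X^6:
If X → X(1 + 0.33)
Then Y → Y · (1 + 0.33)^6
     ≈ Y · 5.5349

Percentage change = ((1 + 0.33)^6 − 1) × 100% ≈ 453.5%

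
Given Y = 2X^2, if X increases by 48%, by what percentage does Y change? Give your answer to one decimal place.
119.0%

For Y = 2X^2:
If X → X(1 + 0.48)
Then Y → Y · (1 + 0.48)^2
     = Y · 2.1904

Percentage change = ((1 + 0.48)^2 − 1) × 100% ≈ 119.0%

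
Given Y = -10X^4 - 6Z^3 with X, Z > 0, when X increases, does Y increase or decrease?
Y decreases

Taking the partial derivative:
∂Y/∂X = -40X^3

∂Y/∂X = -40X^3 < 0 (assuming positive values)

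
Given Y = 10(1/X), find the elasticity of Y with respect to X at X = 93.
Elasticity = -1

Elasticity = (dY/dX) · (X/Y)

dY/dX = -10/X²
At X = 93: dY/dX = -10/8649, Y = 10/93

Elasticity = (-10/8649) · (93 / (10/93)) = -1

Interpretation: for a small percentage change in X, the percentage change in Y is approximately -1.00 times as large.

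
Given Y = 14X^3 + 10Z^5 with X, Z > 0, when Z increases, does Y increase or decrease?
Y increases

Taking the partial derivative:
∂Y/∂Z = 50Z^4

∂Y/∂Z = 50Z^4 > 0 (assuming positive values)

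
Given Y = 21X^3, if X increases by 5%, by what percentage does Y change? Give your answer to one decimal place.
15.8%

For Y = 21X^3:
If X → X(1 + 0.05)
Then Y → Y · (1 + 0.05)^3
     ≈ Y · 1.1576

Percentage change = ((1 + 0.05)^3 − 1) × 100% ≈ 15.8%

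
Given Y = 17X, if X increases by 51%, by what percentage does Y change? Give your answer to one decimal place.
51.0%

For Y = 17X:
If X → X(1 + 0.51)
Then Y → Y · (1 + 0.51)^1
     = Y · 1.5100

Percentage change = ((1 + 0.51)^1 − 1) × 100% = 51.0%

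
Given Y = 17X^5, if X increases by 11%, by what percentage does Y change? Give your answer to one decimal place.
68.5%

For Y = 17X^5:
If X → X(1 + 0.11)
Then Y → Y · (1 + 0.11)^5
     ≈ Y · 1.6851

Percentage change = ((1 + 0.11)^5 − 1) × 100% ≈ 68.5%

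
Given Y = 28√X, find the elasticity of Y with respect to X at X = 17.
Elasticity = 1/2

Elasticity = (dY/dX) · (X/Y)

dY/dX = 14/√X
At X = 17: dY/dX = 14·√17/17, Y = 28·√17

Elasticity = (14·√17/17) · (17 / (28·√17)) = 1/2

Interpretation: for a small percentage change in X, the percentage change in Y is approximately 0.50 times as large.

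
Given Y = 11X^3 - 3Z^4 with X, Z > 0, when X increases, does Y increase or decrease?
Y increases

Taking the partial derivative:
∂Y/∂X = 33X^2

∂Y/∂X = 33X^2 > 0 (assuming positive values)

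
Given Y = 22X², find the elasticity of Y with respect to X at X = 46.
Elasticity = 2

Elasticity = (dY/dX) · (X/Y)

dY/dX = 44·X
At X = 46: dY/dX = 2024, Y = 46552

Elasticity = 2024 · (46 / 46552) = 2

Interpretation: for a small percentage change in X, the percentage change in Y is approximately 2.00 times as large.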